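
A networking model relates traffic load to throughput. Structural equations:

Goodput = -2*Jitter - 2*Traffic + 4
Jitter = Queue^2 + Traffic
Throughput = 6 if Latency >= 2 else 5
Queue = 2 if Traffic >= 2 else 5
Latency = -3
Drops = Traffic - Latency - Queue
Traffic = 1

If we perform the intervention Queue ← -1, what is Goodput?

The intervention breaks the incoming arrows to Queue: Queue = 2 if Traffic >= 2 else 5 no longer applies, and Queue = -1.
Jitter = Queue^2 + Traffic  [with Queue=-1, Traffic=1]  = 2
Goodput = -2*Jitter - 2*Traffic + 4  [with Jitter=2, Traffic=1]  = -2

-2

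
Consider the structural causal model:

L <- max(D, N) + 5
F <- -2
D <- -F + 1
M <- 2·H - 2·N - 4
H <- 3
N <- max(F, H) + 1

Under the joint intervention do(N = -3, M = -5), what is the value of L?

8

Setting N = -3, M = -5 by intervention discards those variables' equations.
D = -F + 1  [with F=-2]  = 3
L = max(D, N) + 5  [with D=3, N=-3]  = 8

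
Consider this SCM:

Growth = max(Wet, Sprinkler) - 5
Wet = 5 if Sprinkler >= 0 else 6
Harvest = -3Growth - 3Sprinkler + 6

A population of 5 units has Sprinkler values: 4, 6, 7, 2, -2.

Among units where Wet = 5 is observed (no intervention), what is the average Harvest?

-10.5

Observing Wet=5 restricts to units where Wet's equation naturally yields 5: Sprinkler ∈ {4, 6, 7, 2}. In that subpopulation Harvest = -6, -15, -21, 0, mean -10.5.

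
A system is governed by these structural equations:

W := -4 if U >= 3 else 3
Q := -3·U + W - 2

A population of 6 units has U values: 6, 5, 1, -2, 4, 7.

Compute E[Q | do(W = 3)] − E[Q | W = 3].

-12

do(W=3) breaks W's dependence on U. With W=3 fixed, Q across the units is -17, -14, -2, 7, -11, -20, mean -9.5.
Observing W=3 restricts to units where W's equation naturally yields 3: U ∈ {1, -2}. In that subpopulation Q = -2, 7, mean 2.5.
Difference = -9.5 − 2.5 = -12.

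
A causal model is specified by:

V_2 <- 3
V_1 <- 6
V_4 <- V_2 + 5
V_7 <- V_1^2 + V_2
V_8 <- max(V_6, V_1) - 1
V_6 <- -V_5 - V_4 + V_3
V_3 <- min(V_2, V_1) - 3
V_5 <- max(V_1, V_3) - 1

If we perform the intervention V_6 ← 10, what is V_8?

9

Intervening sets V_6 = 10 and removes its equation (V_6 <- -V_5 - V_4 + V_3).
V_8 = max(V_6, V_1) - 1  [with V_6=10, V_1=6]  = 9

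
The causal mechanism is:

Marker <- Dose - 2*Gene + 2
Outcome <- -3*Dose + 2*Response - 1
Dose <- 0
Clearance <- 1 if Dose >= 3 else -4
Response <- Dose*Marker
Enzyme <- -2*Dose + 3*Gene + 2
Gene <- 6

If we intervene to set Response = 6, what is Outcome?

11

Under do(Response=6), the mechanism Response <- Dose*Marker is discarded; Response is fixed at 6.
Outcome = -3*Dose + 2*Response - 1  [with Dose=0, Response=6]  = 11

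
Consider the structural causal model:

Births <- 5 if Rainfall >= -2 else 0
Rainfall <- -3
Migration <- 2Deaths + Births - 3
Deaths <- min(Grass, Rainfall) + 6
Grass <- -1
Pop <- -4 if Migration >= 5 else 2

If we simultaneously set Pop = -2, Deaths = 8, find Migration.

13

Setting Pop = -2, Deaths = 8 by intervention discards those variables' equations.
Births = 5 if Rainfall >= -2 else 0  [with Rainfall=-3]  = 0
Migration = 2Deaths + Births - 3  [with Deaths=8, Births=0]  = 13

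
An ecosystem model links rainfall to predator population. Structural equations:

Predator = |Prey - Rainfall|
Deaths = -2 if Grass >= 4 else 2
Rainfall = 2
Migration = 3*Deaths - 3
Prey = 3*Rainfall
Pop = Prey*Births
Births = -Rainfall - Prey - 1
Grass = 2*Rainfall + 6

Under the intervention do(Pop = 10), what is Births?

-9

do(Pop=10) replaces the equation Pop = Prey*Births with the constant Pop = 10.
Births is not downstream of the intervention, so its value is determined by the original equations.
Prey = 3*Rainfall  [with Rainfall=2]  = 6
Births = -Rainfall - Prey - 1  [with Rainfall=2, Prey=6]  = -9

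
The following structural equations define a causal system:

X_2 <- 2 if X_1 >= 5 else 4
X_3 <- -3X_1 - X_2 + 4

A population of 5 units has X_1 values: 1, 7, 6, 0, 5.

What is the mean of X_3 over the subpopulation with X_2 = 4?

Conditioning on X_2=4 selects the 2 unit(s) with X_1 ∈ {1, 0}. Their X_3 values: -3, 0. Mean = -1.5.

-1.5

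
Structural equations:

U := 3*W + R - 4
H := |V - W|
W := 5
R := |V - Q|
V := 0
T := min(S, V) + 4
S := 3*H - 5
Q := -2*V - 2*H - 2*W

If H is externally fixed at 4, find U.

29

The intervention breaks the incoming arrows to H: H := |V - W| no longer applies, and H = 4.
Q = -2*V - 2*H - 2*W  [with V=0, H=4, W=5]  = -18
R = |V - Q|  [with V=0, Q=-18]  = 18
U = 3*W + R - 4  [with W=5, R=18]  = 29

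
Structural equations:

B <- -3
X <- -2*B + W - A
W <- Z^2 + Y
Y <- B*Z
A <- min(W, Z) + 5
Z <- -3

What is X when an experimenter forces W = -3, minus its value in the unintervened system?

Under do(W=-3), the mechanism W <- Z^2 + Y is discarded; W is fixed at -3.
A = min(W, Z) + 5  [with W=-3, Z=-3]  = 2
X = -2*B + W - A  [with B=-3, W=-3, A=2]  = 1
Without intervention: Y = B*Z  [with B=-3, Z=-3]  = 9; W = Z^2 + Y  [with Z=-3, Y=9]  = 18; A = min(W, Z) + 5  [with W=18, Z=-3]  = 2; X = -2*B + W - A  [with B=-3, W=18, A=2]  = 22.
Change = 1 − 22 = -21.

-21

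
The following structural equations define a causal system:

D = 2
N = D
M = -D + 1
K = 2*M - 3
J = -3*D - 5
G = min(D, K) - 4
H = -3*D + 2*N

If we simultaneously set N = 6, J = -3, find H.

The joint intervention fixes N = 6, J = -3, removing each variable's own equation.
H = -3*D + 2*N  [with D=2, N=6]  = 6

6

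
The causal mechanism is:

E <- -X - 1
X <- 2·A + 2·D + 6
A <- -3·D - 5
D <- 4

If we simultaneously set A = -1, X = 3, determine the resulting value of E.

Setting A = -1, X = 3 by intervention discards those variables' equations.
E = -X - 1  [with X=3]  = -4

-4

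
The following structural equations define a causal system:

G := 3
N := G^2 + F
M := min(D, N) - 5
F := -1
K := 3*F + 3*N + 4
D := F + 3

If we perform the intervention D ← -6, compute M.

-11

The intervention breaks the incoming arrows to D: D := F + 3 no longer applies, and D = -6.
N = G^2 + F  [with G=3, F=-1]  = 8
M = min(D, N) - 5  [with D=-6, N=8]  = -11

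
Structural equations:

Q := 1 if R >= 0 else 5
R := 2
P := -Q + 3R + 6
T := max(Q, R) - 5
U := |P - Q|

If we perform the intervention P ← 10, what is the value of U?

9

do(P=10) replaces the equation P := -Q + 3R + 6 with the constant P = 10.
Q = 1 if R >= 0 else 5  [with R=2]  = 1
U = |P - Q|  [with P=10, Q=1]  = 9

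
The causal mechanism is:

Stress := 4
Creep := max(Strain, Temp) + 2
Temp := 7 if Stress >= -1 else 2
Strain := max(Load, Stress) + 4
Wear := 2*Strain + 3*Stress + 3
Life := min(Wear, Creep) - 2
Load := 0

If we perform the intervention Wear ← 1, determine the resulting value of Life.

Intervening sets Wear = 1 and removes its equation (Wear := 2*Strain + 3*Stress + 3).
Strain = max(Load, Stress) + 4  [with Load=0, Stress=4]  = 8
Temp = 7 if Stress >= -1 else 2  [with Stress=4]  = 7
Creep = max(Strain, Temp) + 2  [with Strain=8, Temp=7]  = 10
Life = min(Wear, Creep) - 2  [with Wear=1, Creep=10]  = -1

-1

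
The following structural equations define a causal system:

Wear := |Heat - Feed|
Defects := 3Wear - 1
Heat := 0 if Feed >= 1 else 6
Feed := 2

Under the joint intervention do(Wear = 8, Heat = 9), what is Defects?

The joint intervention fixes Wear = 8, Heat = 9, removing each variable's own equation.
Defects = 3Wear - 1  [with Wear=8]  = 23

23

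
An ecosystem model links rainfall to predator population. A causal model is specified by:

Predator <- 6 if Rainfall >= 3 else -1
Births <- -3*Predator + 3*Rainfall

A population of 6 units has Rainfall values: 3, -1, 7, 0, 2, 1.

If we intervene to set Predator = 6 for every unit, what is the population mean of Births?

-12

Under do(Predator=6), Predator's equation is replaced by Predator=6 for every unit. Per-unit Births: -9, -21, 3, -18, -12, -15. Mean = -12.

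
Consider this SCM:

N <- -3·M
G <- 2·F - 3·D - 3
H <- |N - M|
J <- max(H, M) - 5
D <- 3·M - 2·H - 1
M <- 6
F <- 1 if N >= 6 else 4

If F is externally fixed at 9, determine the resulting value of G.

The intervention breaks the incoming arrows to F: F <- 1 if N >= 6 else 4 no longer applies, and F = 9.
N = -3·M  [with M=6]  = -18
H = |N - M|  [with N=-18, M=6]  = 24
D = 3·M - 2·H - 1  [with M=6, H=24]  = -31
G = 2·F - 3·D - 3  [with F=9, D=-31]  = 108

108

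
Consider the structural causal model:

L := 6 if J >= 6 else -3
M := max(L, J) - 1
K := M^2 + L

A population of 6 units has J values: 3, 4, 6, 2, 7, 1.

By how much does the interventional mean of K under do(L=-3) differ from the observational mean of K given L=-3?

do(L=-3) breaks L's dependence on J. With L=-3 fixed, K across the units is 1, 6, 22, -2, 33, -3, mean 9.5.
Observing L=-3 restricts to units where L's equation naturally yields -3: J ∈ {3, 4, 2, 1}. In that subpopulation K = 1, 6, -2, -3, mean 0.5.
Difference = 9.5 − 0.5 = 9.

9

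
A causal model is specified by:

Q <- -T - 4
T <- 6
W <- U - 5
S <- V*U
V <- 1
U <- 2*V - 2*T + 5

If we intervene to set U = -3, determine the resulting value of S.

-3

do(U=-3) replaces the equation U <- 2*V - 2*T + 5 with the constant U = -3.
S = V*U  [with V=1, U=-3]  = -3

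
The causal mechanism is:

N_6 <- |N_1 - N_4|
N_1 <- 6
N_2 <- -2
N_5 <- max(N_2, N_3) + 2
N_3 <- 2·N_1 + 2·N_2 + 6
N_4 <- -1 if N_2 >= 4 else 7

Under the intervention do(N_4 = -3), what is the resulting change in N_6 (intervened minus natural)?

8

Under do(N_4=-3), the mechanism N_4 <- -1 if N_2 >= 4 else 7 is discarded; N_4 is fixed at -3.
N_6 = |N_1 - N_4|  [with N_1=6, N_4=-3]  = 9
Without intervention: N_4 = -1 if N_2 >= 4 else 7  [with N_2=-2]  = 7; N_6 = |N_1 - N_4|  [with N_1=6, N_4=7]  = 1.
Change = 9 − 1 = 8.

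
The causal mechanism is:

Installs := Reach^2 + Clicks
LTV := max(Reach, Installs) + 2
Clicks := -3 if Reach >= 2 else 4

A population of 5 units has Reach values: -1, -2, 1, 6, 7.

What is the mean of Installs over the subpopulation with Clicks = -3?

39.5

E[Installs|Clicks=-3] averages over only the 2 units with Clicks=-3 (Reach = 6, 7): Installs = 33, 46, mean 39.5.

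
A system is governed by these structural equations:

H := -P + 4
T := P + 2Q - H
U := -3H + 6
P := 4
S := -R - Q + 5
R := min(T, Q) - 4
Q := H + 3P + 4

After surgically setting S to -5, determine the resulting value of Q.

16

Intervening sets S = -5 and removes its equation (S := -R - Q + 5).
Q is not downstream of the intervention, so its value is determined by the original equations.
H = -P + 4  [with P=4]  = 0
Q = H + 3P + 4  [with H=0, P=4]  = 16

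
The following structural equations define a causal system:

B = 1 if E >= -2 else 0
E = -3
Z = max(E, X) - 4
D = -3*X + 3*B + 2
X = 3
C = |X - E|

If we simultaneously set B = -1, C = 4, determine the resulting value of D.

-10

Setting B = -1, C = 4 by intervention discards those variables' equations.
D = -3*X + 3*B + 2  [with X=3, B=-1]  = -10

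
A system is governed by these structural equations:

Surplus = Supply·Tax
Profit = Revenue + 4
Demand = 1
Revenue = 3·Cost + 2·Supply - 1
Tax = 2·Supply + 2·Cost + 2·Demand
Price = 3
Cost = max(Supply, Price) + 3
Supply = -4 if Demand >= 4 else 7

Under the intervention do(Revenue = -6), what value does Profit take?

-2

Under do(Revenue=-6), the mechanism Revenue = 3·Cost + 2·Supply - 1 is discarded; Revenue is fixed at -6.
Profit = Revenue + 4  [with Revenue=-6]  = -2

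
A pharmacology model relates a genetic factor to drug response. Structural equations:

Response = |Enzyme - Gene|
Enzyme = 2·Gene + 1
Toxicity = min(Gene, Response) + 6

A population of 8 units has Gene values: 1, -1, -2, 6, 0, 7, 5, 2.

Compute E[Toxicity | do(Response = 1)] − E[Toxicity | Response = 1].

1.25

The intervention sets Response=1 in all 8 units regardless of Gene. Recomputing Toxicity per unit gives 7, 5, 4, 7, 6, 7, 7, 7; average 6.25.
E[Toxicity|Response=1] averages over only the 2 units with Response=1 (Gene = -2, 0): Toxicity = 4, 6, mean 5.
Difference = 6.25 − 5 = 1.25.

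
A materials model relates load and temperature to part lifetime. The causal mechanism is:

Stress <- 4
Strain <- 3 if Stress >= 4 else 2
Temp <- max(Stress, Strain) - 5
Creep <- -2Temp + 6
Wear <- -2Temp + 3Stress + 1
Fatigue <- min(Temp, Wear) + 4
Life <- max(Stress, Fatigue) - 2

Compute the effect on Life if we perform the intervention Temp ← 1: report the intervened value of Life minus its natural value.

1

The intervention breaks the incoming arrows to Temp: Temp <- max(Stress, Strain) - 5 no longer applies, and Temp = 1.
Wear = -2Temp + 3Stress + 1  [with Temp=1, Stress=4]  = 11
Fatigue = min(Temp, Wear) + 4  [with Temp=1, Wear=11]  = 5
Life = max(Stress, Fatigue) - 2  [with Stress=4, Fatigue=5]  = 3
Without intervention: Strain = 3 if Stress >= 4 else 2  [with Stress=4]  = 3; Temp = max(Stress, Strain) - 5  [with Stress=4, Strain=3]  = -1; Wear = -2Temp + 3Stress + 1  [with Temp=-1, Stress=4]  = 15; Fatigue = min(Temp, Wear) + 4  [with Temp=-1, Wear=15]  = 3; Life = max(Stress, Fatigue) - 2  [with Stress=4, Fatigue=3]  = 2.
Change = 3 − 2 = 1.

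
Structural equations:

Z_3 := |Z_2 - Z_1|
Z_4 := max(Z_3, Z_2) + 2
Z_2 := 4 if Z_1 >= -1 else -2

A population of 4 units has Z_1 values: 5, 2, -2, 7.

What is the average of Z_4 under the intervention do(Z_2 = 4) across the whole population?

6.5

Under do(Z_2=4), Z_2's equation is replaced by Z_2=4 for every unit. Per-unit Z_4: 6, 6, 8, 6. Mean = 6.5.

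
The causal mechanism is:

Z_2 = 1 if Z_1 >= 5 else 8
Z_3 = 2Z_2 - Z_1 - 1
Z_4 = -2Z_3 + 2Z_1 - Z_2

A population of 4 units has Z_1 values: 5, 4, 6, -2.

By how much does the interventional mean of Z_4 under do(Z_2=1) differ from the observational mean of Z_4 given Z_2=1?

-9

Every unit gets Z_2=1 under the intervention. Z_4 values become 17, 13, 21, -11; E[Z_4|do(Z_2=1)] = 10.
Observing Z_2=1 restricts to units where Z_2's equation naturally yields 1: Z_1 ∈ {5, 6}. In that subpopulation Z_4 = 17, 21, mean 19.
Difference = 10 − 19 = -9.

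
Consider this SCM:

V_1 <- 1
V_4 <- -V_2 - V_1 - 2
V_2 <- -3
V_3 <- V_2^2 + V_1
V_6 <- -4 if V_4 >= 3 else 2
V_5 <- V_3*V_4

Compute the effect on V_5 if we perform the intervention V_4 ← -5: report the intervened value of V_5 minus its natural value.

-50

Intervening sets V_4 = -5 and removes its equation (V_4 <- -V_2 - V_1 - 2).
V_3 = V_2^2 + V_1  [with V_2=-3, V_1=1]  = 10
V_5 = V_3*V_4  [with V_3=10, V_4=-5]  = -50
Without intervention: V_3 = V_2^2 + V_1  [with V_2=-3, V_1=1]  = 10; V_4 = -V_2 - V_1 - 2  [with V_2=-3, V_1=1]  = 0; V_5 = V_3*V_4  [with V_3=10, V_4=0]  = 0.
Change = -50 − 0 = -50.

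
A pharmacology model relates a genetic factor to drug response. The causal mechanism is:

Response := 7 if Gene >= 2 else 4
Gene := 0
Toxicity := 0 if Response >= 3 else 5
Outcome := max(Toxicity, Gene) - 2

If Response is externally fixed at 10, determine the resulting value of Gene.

0

Under do(Response=10), the mechanism Response := 7 if Gene >= 2 else 4 is discarded; Response is fixed at 10.
Gene is not downstream of the intervention, so its value is determined by the original equations.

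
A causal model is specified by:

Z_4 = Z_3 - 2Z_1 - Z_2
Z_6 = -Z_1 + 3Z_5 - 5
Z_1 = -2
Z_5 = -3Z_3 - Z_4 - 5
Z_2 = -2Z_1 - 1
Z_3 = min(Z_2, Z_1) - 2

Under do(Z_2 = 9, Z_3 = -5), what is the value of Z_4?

-10

Setting Z_2 = 9, Z_3 = -5 by intervention discards those variables' equations.
Z_4 = Z_3 - 2Z_1 - Z_2  [with Z_3=-5, Z_1=-2, Z_2=9]  = -10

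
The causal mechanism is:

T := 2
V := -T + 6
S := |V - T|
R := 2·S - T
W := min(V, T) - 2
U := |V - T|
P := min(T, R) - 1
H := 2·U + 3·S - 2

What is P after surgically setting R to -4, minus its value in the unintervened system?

-6

The intervention breaks the incoming arrows to R: R := 2·S - T no longer applies, and R = -4.
P = min(T, R) - 1  [with T=2, R=-4]  = -5
Without intervention: V = -T + 6  [with T=2]  = 4; S = |V - T|  [with V=4, T=2]  = 2; R = 2·S - T  [with S=2, T=2]  = 2; P = min(T, R) - 1  [with T=2, R=2]  = 1.
Change = -5 − 1 = -6.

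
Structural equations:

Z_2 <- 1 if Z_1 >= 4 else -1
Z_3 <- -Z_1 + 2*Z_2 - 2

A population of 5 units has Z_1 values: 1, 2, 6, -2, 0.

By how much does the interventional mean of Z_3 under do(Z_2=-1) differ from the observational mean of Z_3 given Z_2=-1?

do(Z_2=-1) breaks Z_2's dependence on Z_1. With Z_2=-1 fixed, Z_3 across the units is -5, -6, -10, -2, -4, mean -5.4.
E[Z_3|Z_2=-1] averages over only the 4 units with Z_2=-1 (Z_1 = 1, 2, -2, 0): Z_3 = -5, -6, -2, -4, mean -4.25.
Difference = -5.4 − (-4.25) = -1.15.

-1.15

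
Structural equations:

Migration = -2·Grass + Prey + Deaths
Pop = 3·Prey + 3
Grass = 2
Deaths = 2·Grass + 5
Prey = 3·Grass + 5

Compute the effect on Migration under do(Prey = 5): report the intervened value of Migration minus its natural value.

-6

Under do(Prey=5), the mechanism Prey = 3·Grass + 5 is discarded; Prey is fixed at 5.
Deaths = 2·Grass + 5  [with Grass=2]  = 9
Migration = -2·Grass + Prey + Deaths  [with Grass=2, Prey=5, Deaths=9]  = 10
Without intervention: Prey = 3·Grass + 5  [with Grass=2]  = 11; Deaths = 2·Grass + 5  [with Grass=2]  = 9; Migration = -2·Grass + Prey + Deaths  [with Grass=2, Prey=11, Deaths=9]  = 16.
Change = 10 − 16 = -6.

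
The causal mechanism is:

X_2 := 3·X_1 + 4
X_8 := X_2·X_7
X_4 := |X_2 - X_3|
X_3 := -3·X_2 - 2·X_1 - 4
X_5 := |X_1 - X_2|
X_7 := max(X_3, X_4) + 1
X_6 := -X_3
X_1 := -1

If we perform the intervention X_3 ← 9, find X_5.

do(X_3=9) replaces the equation X_3 := -3·X_2 - 2·X_1 - 4 with the constant X_3 = 9.
X_5 is not downstream of the intervention, so its value is determined by the original equations.
X_2 = 3·X_1 + 4  [with X_1=-1]  = 1
X_5 = |X_1 - X_2|  [with X_1=-1, X_2=1]  = 2

2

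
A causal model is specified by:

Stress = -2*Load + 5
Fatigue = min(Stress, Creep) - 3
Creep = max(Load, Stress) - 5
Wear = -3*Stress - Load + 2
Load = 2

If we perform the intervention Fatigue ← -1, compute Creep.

-3

do(Fatigue=-1) replaces the equation Fatigue = min(Stress, Creep) - 3 with the constant Fatigue = -1.
Creep is not downstream of the intervention, so its value is determined by the original equations.
Stress = -2*Load + 5  [with Load=2]  = 1
Creep = max(Load, Stress) - 5  [with Load=2, Stress=1]  = -3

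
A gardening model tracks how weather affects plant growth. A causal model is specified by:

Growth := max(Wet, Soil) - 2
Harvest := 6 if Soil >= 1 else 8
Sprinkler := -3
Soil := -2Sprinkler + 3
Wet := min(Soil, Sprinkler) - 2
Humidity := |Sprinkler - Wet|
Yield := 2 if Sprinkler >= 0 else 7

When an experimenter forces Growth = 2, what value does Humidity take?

2

Intervening sets Growth = 2 and removes its equation (Growth := max(Wet, Soil) - 2).
No directed path runs from Growth to Humidity, so Humidity keeps its natural value.
Soil = -2Sprinkler + 3  [with Sprinkler=-3]  = 9
Wet = min(Soil, Sprinkler) - 2  [with Soil=9, Sprinkler=-3]  = -5
Humidity = |Sprinkler - Wet|  [with Sprinkler=-3, Wet=-5]  = 2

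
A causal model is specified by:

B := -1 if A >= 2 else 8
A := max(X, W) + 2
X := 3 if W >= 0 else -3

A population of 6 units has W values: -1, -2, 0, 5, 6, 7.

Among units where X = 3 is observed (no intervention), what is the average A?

7.25

Observing X=3 restricts to units where X's equation naturally yields 3: W ∈ {0, 5, 6, 7}. In that subpopulation A = 5, 7, 8, 9, mean 7.25.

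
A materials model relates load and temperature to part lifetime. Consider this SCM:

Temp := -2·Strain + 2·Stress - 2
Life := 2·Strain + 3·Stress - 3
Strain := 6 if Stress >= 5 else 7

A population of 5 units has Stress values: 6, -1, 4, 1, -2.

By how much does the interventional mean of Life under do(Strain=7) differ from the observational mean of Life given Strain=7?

Every unit gets Strain=7 under the intervention. Life values become 29, 8, 23, 14, 5; E[Life|do(Strain=7)] = 15.8.
E[Life|Strain=7] averages over only the 4 units with Strain=7 (Stress = -1, 4, 1, -2): Life = 8, 23, 14, 5, mean 12.5.
Difference = 15.8 − 12.5 = 3.3.

3.3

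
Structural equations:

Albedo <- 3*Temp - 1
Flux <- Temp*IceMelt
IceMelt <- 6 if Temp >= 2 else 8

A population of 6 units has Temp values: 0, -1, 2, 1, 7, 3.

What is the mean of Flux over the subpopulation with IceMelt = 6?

24

E[Flux|IceMelt=6] averages over only the 3 units with IceMelt=6 (Temp = 2, 7, 3): Flux = 12, 42, 18, mean 24.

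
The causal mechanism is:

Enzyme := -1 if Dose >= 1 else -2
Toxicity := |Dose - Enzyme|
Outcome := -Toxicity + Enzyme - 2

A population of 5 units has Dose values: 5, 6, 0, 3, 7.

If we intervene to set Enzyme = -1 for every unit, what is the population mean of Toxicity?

5.2

Under do(Enzyme=-1), Enzyme's equation is replaced by Enzyme=-1 for every unit. Per-unit Toxicity: 6, 7, 1, 4, 8. Mean = 5.2.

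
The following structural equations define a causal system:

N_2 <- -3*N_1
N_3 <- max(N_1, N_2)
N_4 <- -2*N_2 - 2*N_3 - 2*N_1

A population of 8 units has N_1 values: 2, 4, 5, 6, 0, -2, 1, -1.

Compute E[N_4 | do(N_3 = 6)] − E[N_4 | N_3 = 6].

do(N_3=6) breaks N_3's dependence on N_1. With N_3=6 fixed, N_4 across the units is -4, 4, 8, 12, -12, -20, -8, -16, mean -4.5.
E[N_4|N_3=6] averages over only the 2 units with N_3=6 (N_1 = 6, -2): N_4 = 12, -20, mean -4.
Difference = -4.5 − (-4) = -0.5.

-0.5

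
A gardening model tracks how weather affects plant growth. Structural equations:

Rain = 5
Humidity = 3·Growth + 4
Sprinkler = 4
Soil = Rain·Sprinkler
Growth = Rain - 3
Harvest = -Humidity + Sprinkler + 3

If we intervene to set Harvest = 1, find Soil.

20

do(Harvest=1) replaces the equation Harvest = -Humidity + Sprinkler + 3 with the constant Harvest = 1.
Soil is not downstream of the intervention, so its value is determined by the original equations.
Soil = Rain·Sprinkler  [with Rain=5, Sprinkler=4]  = 20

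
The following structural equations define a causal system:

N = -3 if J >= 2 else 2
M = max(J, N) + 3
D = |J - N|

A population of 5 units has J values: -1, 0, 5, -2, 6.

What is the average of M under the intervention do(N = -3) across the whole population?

4.6

do(N=-3) breaks N's dependence on J. With N=-3 fixed, M across the units is 2, 3, 8, 1, 9, mean 4.6.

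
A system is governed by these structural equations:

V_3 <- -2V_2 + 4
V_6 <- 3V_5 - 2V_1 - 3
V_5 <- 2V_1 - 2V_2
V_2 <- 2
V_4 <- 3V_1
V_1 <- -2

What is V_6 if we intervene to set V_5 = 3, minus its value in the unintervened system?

33

The intervention breaks the incoming arrows to V_5: V_5 <- 2V_1 - 2V_2 no longer applies, and V_5 = 3.
V_6 = 3V_5 - 2V_1 - 3  [with V_5=3, V_1=-2]  = 10
Without intervention: V_5 = 2V_1 - 2V_2  [with V_1=-2, V_2=2]  = -8; V_6 = 3V_5 - 2V_1 - 3  [with V_5=-8, V_1=-2]  = -23.
Change = 10 − (-23) = 33.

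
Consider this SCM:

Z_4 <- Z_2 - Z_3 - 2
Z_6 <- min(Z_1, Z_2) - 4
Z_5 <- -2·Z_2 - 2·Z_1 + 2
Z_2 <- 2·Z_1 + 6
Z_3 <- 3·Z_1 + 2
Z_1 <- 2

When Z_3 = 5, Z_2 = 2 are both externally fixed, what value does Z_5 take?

Setting Z_3 = 5, Z_2 = 2 by intervention discards those variables' equations.
Z_5 = -2·Z_2 - 2·Z_1 + 2  [with Z_2=2, Z_1=2]  = -6

-6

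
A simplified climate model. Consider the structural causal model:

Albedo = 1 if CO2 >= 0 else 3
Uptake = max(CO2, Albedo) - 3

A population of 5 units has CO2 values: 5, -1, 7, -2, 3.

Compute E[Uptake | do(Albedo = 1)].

Every unit gets Albedo=1 under the intervention. Uptake values become 2, -2, 4, -2, 0; E[Uptake|do(Albedo=1)] = 0.4.

0.4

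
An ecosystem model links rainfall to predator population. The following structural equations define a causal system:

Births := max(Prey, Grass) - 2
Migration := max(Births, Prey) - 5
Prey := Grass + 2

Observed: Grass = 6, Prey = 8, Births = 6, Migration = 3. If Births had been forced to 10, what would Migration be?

5

The intervention breaks the incoming arrows to Births: Births := max(Prey, Grass) - 2 no longer applies, and Births = 10.
Prey = Grass + 2  [with Grass=6]  = 8
Migration = max(Births, Prey) - 5  [with Births=10, Prey=8]  = 5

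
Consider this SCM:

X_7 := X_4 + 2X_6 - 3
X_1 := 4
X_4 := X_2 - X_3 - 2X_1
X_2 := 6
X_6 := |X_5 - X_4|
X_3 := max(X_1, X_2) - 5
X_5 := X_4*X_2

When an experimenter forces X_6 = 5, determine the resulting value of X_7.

Intervening sets X_6 = 5 and removes its equation (X_6 := |X_5 - X_4|).
X_3 = max(X_1, X_2) - 5  [with X_1=4, X_2=6]  = 1
X_4 = X_2 - X_3 - 2X_1  [with X_2=6, X_3=1, X_1=4]  = -3
X_7 = X_4 + 2X_6 - 3  [with X_4=-3, X_6=5]  = 4

4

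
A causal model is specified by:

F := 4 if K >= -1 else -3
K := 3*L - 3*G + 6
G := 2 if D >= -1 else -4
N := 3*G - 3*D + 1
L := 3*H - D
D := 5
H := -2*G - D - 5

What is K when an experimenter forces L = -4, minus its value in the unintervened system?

129

The intervention breaks the incoming arrows to L: L := 3*H - D no longer applies, and L = -4.
G = 2 if D >= -1 else -4  [with D=5]  = 2
K = 3*L - 3*G + 6  [with L=-4, G=2]  = -12
Without intervention: G = 2 if D >= -1 else -4  [with D=5]  = 2; H = -2*G - D - 5  [with G=2, D=5]  = -14; L = 3*H - D  [with H=-14, D=5]  = -47; K = 3*L - 3*G + 6  [with L=-47, G=2]  = -141.
Change = -12 − (-141) = 129.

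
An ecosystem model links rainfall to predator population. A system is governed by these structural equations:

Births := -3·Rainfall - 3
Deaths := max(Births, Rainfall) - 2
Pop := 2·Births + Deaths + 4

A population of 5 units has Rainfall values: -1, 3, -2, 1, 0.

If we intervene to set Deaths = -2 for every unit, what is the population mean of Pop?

-5.2

do(Deaths=-2) breaks Deaths's dependence on Rainfall. With Deaths=-2 fixed, Pop across the units is 2, -22, 8, -10, -4, mean -5.2.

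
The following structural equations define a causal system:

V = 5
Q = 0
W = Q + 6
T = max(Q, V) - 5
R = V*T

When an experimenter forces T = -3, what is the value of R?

-15

Intervening sets T = -3 and removes its equation (T = max(Q, V) - 5).
R = V*T  [with V=5, T=-3]  = -15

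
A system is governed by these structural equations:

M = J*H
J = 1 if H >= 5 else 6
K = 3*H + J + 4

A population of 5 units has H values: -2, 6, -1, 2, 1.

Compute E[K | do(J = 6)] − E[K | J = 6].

3.6

The intervention sets J=6 in all 5 units regardless of H. Recomputing K per unit gives 4, 28, 7, 16, 13; average 13.6.
Observing J=6 restricts to units where J's equation naturally yields 6: H ∈ {-2, -1, 2, 1}. In that subpopulation K = 4, 7, 16, 13, mean 10.
Difference = 13.6 − 10 = 3.6.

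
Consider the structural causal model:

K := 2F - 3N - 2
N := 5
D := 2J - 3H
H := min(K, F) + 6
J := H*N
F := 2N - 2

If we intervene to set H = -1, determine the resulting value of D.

-7

Under do(H=-1), the mechanism H := min(K, F) + 6 is discarded; H is fixed at -1.
J = H*N  [with H=-1, N=5]  = -5
D = 2J - 3H  [with J=-5, H=-1]  = -7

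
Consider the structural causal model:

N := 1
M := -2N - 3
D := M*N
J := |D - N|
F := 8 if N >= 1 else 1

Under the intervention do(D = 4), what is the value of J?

3

The intervention breaks the incoming arrows to D: D := M*N no longer applies, and D = 4.
J = |D - N|  [with D=4, N=1]  = 3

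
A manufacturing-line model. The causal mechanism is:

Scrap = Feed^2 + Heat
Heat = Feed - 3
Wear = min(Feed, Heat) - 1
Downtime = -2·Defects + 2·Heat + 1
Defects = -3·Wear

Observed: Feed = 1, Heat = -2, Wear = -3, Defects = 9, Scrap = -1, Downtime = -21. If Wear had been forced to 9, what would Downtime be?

51

The intervention breaks the incoming arrows to Wear: Wear = min(Feed, Heat) - 1 no longer applies, and Wear = 9.
Heat = Feed - 3  [with Feed=1]  = -2
Defects = -3·Wear  [with Wear=9]  = -27
Downtime = -2·Defects + 2·Heat + 1  [with Defects=-27, Heat=-2]  = 51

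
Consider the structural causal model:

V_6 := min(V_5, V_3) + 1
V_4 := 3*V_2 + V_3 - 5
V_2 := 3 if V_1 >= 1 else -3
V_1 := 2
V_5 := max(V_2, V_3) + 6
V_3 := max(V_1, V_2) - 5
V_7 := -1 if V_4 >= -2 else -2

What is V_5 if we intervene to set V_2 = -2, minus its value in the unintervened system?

-5

do(V_2=-2) replaces the equation V_2 := 3 if V_1 >= 1 else -3 with the constant V_2 = -2.
V_3 = max(V_1, V_2) - 5  [with V_1=2, V_2=-2]  = -3
V_5 = max(V_2, V_3) + 6  [with V_2=-2, V_3=-3]  = 4
Without intervention: V_2 = 3 if V_1 >= 1 else -3  [with V_1=2]  = 3; V_3 = max(V_1, V_2) - 5  [with V_1=2, V_2=3]  = -2; V_5 = max(V_2, V_3) + 6  [with V_2=3, V_3=-2]  = 9.
Change = 4 − 9 = -5.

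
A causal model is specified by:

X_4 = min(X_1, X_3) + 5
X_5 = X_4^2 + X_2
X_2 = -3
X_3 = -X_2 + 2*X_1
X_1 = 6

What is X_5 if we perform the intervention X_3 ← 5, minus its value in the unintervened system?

-21

do(X_3=5) replaces the equation X_3 = -X_2 + 2*X_1 with the constant X_3 = 5.
X_4 = min(X_1, X_3) + 5  [with X_1=6, X_3=5]  = 10
X_5 = X_4^2 + X_2  [with X_4=10, X_2=-3]  = 97
Without intervention: X_3 = -X_2 + 2*X_1  [with X_2=-3, X_1=6]  = 15; X_4 = min(X_1, X_3) + 5  [with X_1=6, X_3=15]  = 11; X_5 = X_4^2 + X_2  [with X_4=11, X_2=-3]  = 118.
Change = 97 − 118 = -21.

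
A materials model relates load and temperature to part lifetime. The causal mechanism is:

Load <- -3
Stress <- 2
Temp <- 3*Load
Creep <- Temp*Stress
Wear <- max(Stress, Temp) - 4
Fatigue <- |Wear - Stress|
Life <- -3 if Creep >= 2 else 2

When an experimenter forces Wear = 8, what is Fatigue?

6

The intervention breaks the incoming arrows to Wear: Wear <- max(Stress, Temp) - 4 no longer applies, and Wear = 8.
Fatigue = |Wear - Stress|  [with Wear=8, Stress=2]  = 6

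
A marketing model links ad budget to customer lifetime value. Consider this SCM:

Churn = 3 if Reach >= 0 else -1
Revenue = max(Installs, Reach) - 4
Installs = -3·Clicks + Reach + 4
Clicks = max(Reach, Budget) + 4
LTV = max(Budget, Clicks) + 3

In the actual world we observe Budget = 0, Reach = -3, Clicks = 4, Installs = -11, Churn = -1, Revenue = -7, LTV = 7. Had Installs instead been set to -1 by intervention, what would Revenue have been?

Under do(Installs=-1), the mechanism Installs = -3·Clicks + Reach + 4 is discarded; Installs is fixed at -1.
Revenue = max(Installs, Reach) - 4  [with Installs=-1, Reach=-3]  = -5

-5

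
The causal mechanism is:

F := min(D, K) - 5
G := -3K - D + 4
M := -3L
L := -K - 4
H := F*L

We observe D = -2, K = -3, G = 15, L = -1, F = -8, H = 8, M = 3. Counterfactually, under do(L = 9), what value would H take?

-72

Under do(L=9), the mechanism L := -K - 4 is discarded; L is fixed at 9.
F = min(D, K) - 5  [with D=-2, K=-3]  = -8
H = F*L  [with F=-8, L=9]  = -72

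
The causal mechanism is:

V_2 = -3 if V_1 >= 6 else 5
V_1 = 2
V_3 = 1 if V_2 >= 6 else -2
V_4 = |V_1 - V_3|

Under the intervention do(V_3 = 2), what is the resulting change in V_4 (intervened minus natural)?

-4

The intervention breaks the incoming arrows to V_3: V_3 = 1 if V_2 >= 6 else -2 no longer applies, and V_3 = 2.
V_4 = |V_1 - V_3|  [with V_1=2, V_3=2]  = 0
Without intervention: V_2 = -3 if V_1 >= 6 else 5  [with V_1=2]  = 5; V_3 = 1 if V_2 >= 6 else -2  [with V_2=5]  = -2; V_4 = |V_1 - V_3|  [with V_1=2, V_3=-2]  = 4.
Change = 0 − 4 = -4.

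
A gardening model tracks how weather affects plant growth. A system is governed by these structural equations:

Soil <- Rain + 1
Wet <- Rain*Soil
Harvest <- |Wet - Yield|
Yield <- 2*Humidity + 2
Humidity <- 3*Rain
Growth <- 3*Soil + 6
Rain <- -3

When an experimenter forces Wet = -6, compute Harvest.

The intervention breaks the incoming arrows to Wet: Wet <- Rain*Soil no longer applies, and Wet = -6.
Humidity = 3*Rain  [with Rain=-3]  = -9
Yield = 2*Humidity + 2  [with Humidity=-9]  = -16
Harvest = |Wet - Yield|  [with Wet=-6, Yield=-16]  = 10

10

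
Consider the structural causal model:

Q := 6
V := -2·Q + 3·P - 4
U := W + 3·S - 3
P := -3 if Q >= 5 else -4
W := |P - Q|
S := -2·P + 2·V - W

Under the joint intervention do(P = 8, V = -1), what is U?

The joint intervention fixes P = 8, V = -1, removing each variable's own equation.
W = |P - Q|  [with P=8, Q=6]  = 2
S = -2·P + 2·V - W  [with P=8, V=-1, W=2]  = -20
U = W + 3·S - 3  [with W=2, S=-20]  = -61

-61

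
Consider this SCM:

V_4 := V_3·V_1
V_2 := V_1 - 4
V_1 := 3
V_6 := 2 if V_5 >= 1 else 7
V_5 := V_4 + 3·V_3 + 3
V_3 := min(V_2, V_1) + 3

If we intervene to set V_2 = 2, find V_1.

3

Under do(V_2=2), the mechanism V_2 := V_1 - 4 is discarded; V_2 is fixed at 2.
V_1 is not downstream of the intervention, so its value is determined by the original equations.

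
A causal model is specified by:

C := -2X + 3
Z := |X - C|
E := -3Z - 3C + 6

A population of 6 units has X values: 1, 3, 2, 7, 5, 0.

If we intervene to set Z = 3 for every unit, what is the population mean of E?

6

Every unit gets Z=3 under the intervention. E values become -6, 6, 0, 30, 18, -12; E[E|do(Z=3)] = 6.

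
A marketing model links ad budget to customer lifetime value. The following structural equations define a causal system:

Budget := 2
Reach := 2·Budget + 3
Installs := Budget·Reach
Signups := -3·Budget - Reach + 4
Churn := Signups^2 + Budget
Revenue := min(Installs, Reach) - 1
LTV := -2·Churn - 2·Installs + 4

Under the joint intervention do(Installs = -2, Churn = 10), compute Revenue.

Setting Installs = -2, Churn = 10 by intervention discards those variables' equations.
Reach = 2·Budget + 3  [with Budget=2]  = 7
Revenue = min(Installs, Reach) - 1  [with Installs=-2, Reach=7]  = -3

-3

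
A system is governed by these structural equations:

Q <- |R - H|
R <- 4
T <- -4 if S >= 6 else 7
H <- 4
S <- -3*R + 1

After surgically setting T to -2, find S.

Under do(T=-2), the mechanism T <- -4 if S >= 6 else 7 is discarded; T is fixed at -2.
Since S is not a descendant of the intervened variable, it is unaffected.
S = -3*R + 1  [with R=4]  = -11

-11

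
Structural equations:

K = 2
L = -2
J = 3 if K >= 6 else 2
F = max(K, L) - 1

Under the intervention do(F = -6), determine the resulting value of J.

The intervention breaks the incoming arrows to F: F = max(K, L) - 1 no longer applies, and F = -6.
J is not downstream of the intervention, so its value is determined by the original equations.
J = 3 if K >= 6 else 2  [with K=2]  = 2

2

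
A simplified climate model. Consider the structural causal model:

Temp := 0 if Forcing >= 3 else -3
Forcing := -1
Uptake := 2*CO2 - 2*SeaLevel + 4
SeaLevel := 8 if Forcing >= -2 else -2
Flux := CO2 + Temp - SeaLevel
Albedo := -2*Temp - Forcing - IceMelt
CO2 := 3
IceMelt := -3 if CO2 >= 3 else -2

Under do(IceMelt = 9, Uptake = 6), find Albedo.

The joint intervention fixes IceMelt = 9, Uptake = 6, removing each variable's own equation.
Temp = 0 if Forcing >= 3 else -3  [with Forcing=-1]  = -3
Albedo = -2*Temp - Forcing - IceMelt  [with Temp=-3, Forcing=-1, IceMelt=9]  = -2

-2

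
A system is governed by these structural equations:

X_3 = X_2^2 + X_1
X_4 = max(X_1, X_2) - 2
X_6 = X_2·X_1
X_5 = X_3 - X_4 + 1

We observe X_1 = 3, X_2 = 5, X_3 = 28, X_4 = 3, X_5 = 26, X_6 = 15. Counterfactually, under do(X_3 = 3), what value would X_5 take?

do(X_3=3) replaces the equation X_3 = X_2^2 + X_1 with the constant X_3 = 3.
X_4 = max(X_1, X_2) - 2  [with X_1=3, X_2=5]  = 3
X_5 = X_3 - X_4 + 1  [with X_3=3, X_4=3]  = 1

1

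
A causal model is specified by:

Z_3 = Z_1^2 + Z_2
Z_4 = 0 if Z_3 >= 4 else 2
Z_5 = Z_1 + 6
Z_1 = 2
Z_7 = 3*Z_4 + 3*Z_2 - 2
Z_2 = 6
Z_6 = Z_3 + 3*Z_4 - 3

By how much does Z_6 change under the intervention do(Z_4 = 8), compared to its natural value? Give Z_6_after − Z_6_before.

Under do(Z_4=8), the mechanism Z_4 = 0 if Z_3 >= 4 else 2 is discarded; Z_4 is fixed at 8.
Z_3 = Z_1^2 + Z_2  [with Z_1=2, Z_2=6]  = 10
Z_6 = Z_3 + 3*Z_4 - 3  [with Z_3=10, Z_4=8]  = 31
Without intervention: Z_3 = Z_1^2 + Z_2  [with Z_1=2, Z_2=6]  = 10; Z_4 = 0 if Z_3 >= 4 else 2  [with Z_3=10]  = 0; Z_6 = Z_3 + 3*Z_4 - 3  [with Z_3=10, Z_4=0]  = 7.
Change = 31 − 7 = 24.

24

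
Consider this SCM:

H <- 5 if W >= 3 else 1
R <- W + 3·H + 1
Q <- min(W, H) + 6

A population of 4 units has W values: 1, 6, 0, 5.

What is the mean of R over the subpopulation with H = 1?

Observing H=1 restricts to units where H's equation naturally yields 1: W ∈ {1, 0}. In that subpopulation R = 5, 4, mean 4.5.

4.5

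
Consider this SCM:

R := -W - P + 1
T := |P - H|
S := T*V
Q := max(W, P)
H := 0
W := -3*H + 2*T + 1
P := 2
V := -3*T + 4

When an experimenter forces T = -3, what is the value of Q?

The intervention breaks the incoming arrows to T: T := |P - H| no longer applies, and T = -3.
W = -3*H + 2*T + 1  [with H=0, T=-3]  = -5
Q = max(W, P)  [with W=-5, P=2]  = 2

2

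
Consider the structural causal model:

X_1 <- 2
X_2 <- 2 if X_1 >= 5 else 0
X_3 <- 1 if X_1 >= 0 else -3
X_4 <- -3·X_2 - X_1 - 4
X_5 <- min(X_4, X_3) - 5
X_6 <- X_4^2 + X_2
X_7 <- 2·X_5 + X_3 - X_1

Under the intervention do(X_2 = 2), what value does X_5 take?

-17

do(X_2=2) replaces the equation X_2 <- 2 if X_1 >= 5 else 0 with the constant X_2 = 2.
X_3 = 1 if X_1 >= 0 else -3  [with X_1=2]  = 1
X_4 = -3·X_2 - X_1 - 4  [with X_2=2, X_1=2]  = -12
X_5 = min(X_4, X_3) - 5  [with X_4=-12, X_3=1]  = -17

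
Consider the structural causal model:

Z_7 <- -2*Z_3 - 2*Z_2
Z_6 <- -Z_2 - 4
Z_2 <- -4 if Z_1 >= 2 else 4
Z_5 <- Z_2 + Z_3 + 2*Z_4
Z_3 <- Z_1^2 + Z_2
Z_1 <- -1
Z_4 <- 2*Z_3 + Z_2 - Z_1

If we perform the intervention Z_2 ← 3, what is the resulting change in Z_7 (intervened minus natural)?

Under do(Z_2=3), the mechanism Z_2 <- -4 if Z_1 >= 2 else 4 is discarded; Z_2 is fixed at 3.
Z_3 = Z_1^2 + Z_2  [with Z_1=-1, Z_2=3]  = 4
Z_7 = -2*Z_3 - 2*Z_2  [with Z_3=4, Z_2=3]  = -14
Without intervention: Z_2 = -4 if Z_1 >= 2 else 4  [with Z_1=-1]  = 4; Z_3 = Z_1^2 + Z_2  [with Z_1=-1, Z_2=4]  = 5; Z_7 = -2*Z_3 - 2*Z_2  [with Z_3=5, Z_2=4]  = -18.
Change = -14 − (-18) = 4.

4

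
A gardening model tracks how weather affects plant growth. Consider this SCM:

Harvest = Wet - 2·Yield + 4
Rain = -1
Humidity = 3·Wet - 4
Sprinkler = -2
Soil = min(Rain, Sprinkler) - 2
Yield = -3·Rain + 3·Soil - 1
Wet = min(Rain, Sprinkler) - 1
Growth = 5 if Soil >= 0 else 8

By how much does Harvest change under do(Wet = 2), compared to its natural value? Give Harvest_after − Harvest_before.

do(Wet=2) replaces the equation Wet = min(Rain, Sprinkler) - 1 with the constant Wet = 2.
Soil = min(Rain, Sprinkler) - 2  [with Rain=-1, Sprinkler=-2]  = -4
Yield = -3·Rain + 3·Soil - 1  [with Rain=-1, Soil=-4]  = -10
Harvest = Wet - 2·Yield + 4  [with Wet=2, Yield=-10]  = 26
Without intervention: Soil = min(Rain, Sprinkler) - 2  [with Rain=-1, Sprinkler=-2]  = -4; Wet = min(Rain, Sprinkler) - 1  [with Rain=-1, Sprinkler=-2]  = -3; Yield = -3·Rain + 3·Soil - 1  [with Rain=-1, Soil=-4]  = -10; Harvest = Wet - 2·Yield + 4  [with Wet=-3, Yield=-10]  = 21.
Change = 26 − 21 = 5.

5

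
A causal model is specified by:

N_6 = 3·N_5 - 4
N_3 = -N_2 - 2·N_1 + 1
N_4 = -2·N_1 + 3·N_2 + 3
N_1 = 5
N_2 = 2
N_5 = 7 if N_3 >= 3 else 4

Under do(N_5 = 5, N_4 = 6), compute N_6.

11

Setting N_5 = 5, N_4 = 6 by intervention discards those variables' equations.
N_6 = 3·N_5 - 4  [with N_5=5]  = 11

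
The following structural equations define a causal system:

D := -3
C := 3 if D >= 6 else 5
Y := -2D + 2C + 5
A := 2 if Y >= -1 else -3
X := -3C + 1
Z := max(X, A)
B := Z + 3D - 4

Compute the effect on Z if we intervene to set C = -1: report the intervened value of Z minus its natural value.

Under do(C=-1), the mechanism C := 3 if D >= 6 else 5 is discarded; C is fixed at -1.
Y = -2D + 2C + 5  [with D=-3, C=-1]  = 9
A = 2 if Y >= -1 else -3  [with Y=9]  = 2
X = -3C + 1  [with C=-1]  = 4
Z = max(X, A)  [with X=4, A=2]  = 4
Without intervention: C = 3 if D >= 6 else 5  [with D=-3]  = 5; Y = -2D + 2C + 5  [with D=-3, C=5]  = 21; A = 2 if Y >= -1 else -3  [with Y=21]  = 2; X = -3C + 1  [with C=5]  = -14; Z = max(X, A)  [with X=-14, A=2]  = 2.
Change = 4 − 2 = 2.

2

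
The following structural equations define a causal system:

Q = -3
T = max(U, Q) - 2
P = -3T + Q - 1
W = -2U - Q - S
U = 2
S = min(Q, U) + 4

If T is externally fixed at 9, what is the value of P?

-31

The intervention breaks the incoming arrows to T: T = max(U, Q) - 2 no longer applies, and T = 9.
P = -3T + Q - 1  [with T=9, Q=-3]  = -31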